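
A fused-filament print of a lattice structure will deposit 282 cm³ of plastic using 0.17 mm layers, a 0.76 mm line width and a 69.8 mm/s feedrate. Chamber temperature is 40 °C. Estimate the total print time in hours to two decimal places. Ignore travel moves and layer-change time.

8.69 hours

Extrusion cross-section: 0.17 × 0.76 → 0.1292 mm².
Total extruded path = 282000/0.1292 = 2182662.5 mm.
Print-move time = 2182662.5 / 69.8, so 31270.2 s.
That's 31270.2 s → 8.69 hours.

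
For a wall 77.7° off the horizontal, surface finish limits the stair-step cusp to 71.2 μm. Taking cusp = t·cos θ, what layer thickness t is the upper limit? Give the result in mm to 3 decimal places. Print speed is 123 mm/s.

cos(77.7°) = 0.2130; t_max = 0.0712/0.2130 = 0.334 mm.

0.334 mm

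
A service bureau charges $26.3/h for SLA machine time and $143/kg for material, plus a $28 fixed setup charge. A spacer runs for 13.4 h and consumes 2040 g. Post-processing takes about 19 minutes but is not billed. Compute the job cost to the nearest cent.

Machine-time cost: 26.3 × 13.4 → $352.42.
Material cost: 143 × 2040/1000 → $291.72.
Total = 352.42 + 291.72 + 28 = $672.14.

$672.14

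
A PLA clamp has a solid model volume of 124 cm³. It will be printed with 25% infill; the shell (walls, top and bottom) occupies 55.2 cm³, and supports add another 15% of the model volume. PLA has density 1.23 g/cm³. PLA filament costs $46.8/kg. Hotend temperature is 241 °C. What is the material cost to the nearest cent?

Infill region = 124 − 55.2, so 68.8 cm³.
Infill deposited = 0.25 × 68.8 = 17.2 cm³.
Support = 0.15 × 124, so 18.6 cm³.
Total extruded: 55.2 + 17.2 + 18.6 → 91 cm³.
Mass = 91 × 1.23, so 111.93 g.
At $46.8/kg: 111.93/1000 × 46.8 = $5.24.

$5.24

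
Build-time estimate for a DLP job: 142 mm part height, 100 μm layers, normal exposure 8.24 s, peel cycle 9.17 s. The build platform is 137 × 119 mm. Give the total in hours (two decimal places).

6.87 hours

Layers = ⌈142/0.1⌉ = 1420.
Cycle time = 8.24 + 9.17, so 17.41 s.
Total = 1420 × 17.41 = 24722.2 s = 6.87 hours.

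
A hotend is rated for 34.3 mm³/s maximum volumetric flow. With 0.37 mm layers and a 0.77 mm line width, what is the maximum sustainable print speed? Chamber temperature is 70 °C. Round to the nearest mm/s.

Bead cross-section: 0.37 × 0.77 → 0.2849 mm².
v_max = Q/A = 34.3/0.2849 = 120.39 mm/s → 120 mm/s.

120 mm/s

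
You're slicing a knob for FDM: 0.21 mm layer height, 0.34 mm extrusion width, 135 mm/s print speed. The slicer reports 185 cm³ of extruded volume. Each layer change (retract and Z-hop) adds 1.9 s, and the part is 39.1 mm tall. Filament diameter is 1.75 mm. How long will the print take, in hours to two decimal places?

5.43 hours

Line area = 0.21 × 0.34, so 0.0714 mm².
Toolpath length = 185 cm³ / 0.0714 mm² = 185000 / 0.0714 = 2591036.4 mm.
Print-move time: 2591036.4 / 135 → 19192.9 s.
Number of layers: 39.1 / 0.21 → 187 (rounded up).
Layer-change overhead: 187 × 1.9 → 355.3 s.
Total = 19192.9 + 355.3 = 19548.2 s = 5.43 hours.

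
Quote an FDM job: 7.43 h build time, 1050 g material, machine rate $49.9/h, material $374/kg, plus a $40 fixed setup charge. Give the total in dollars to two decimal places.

Machine cost = 49.9 × 7.43 = $370.757.
Material charge = 374 × 1050/1000, so $392.70.
Adding setup: 370.757 + 392.70 + 40 → 803.457 ≈ $803.46.

$803.46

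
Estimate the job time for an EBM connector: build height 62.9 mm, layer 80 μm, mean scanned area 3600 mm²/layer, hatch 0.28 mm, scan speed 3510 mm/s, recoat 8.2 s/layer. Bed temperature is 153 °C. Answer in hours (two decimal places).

2.59 hours

Layers = ⌈62.9/0.08⌉ = 787.
Hatch length per layer = 3600 / 0.28, so 12857.1 mm.
Per-layer scan time = 12857.1 / 3510, so 3.663 s.
Time per layer = 3.663 + 8.2 = 11.863 s.
Build time = 787 × 11.863 = 9336.181 s = 2.59 hours.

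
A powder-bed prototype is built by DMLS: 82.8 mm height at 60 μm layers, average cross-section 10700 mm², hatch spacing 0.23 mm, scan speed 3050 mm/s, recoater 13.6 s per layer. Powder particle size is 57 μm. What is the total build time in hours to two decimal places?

11.06 hours

Layer count = ceil(82.8 / 0.06) = 1380.
Hatch length per layer = 10700 / 0.23 = 46521.7 mm.
Per-layer scan time = 46521.7 / 3050 = 15.253 s.
Time per layer = 15.253 + 13.6 = 28.853 s.
Build time = 1380 × 28.853 = 39817.14 s = 11.06 hours.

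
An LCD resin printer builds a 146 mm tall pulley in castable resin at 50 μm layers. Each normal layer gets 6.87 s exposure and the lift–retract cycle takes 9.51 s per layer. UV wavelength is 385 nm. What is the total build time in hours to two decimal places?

Layer count = ceil(146 / 0.05) = 2920.
Per-layer time = 6.87 + 9.51 = 16.38 s.
Build time: 2920 × 16.38 s = 47829.6 s, i.e. 13.29 hours.

13.29 hours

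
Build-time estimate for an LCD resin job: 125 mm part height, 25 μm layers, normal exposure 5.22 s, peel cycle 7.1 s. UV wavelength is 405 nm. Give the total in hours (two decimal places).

17.11 hours

Layer count = ceil(125 / 0.025) = 5000.
Cycle time: 5.22 + 7.1 → 12.32 s.
Build time: 5000 × 12.32 s = 61600 s, i.e. 17.11 hours.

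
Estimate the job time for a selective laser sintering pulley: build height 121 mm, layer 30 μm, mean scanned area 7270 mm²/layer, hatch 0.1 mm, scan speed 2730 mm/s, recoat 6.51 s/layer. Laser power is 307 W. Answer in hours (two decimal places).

37.14 hours

Layers = ⌈121/0.03⌉ = 4034.
Scan path per layer = 7270 / 0.1 = 72700 mm.
Per-layer scan time = 72700 / 2730 = 26.63 s.
Time per layer: 26.63 + 6.51 → 33.14 s.
4034 layers × 33.14 s/layer = 133686.76 s, i.e. 37.14 hours.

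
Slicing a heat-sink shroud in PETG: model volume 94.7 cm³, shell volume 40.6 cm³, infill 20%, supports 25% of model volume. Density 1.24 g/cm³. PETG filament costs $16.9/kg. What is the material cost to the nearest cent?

$1.57

Interior volume: 94.7 − 40.6 → 54.1 cm³.
Infill deposited: 0.20 × 54.1 → 10.82 cm³.
Support = 0.25 × 94.7, so 23.675 cm³.
Deposited volume = 40.6 + 10.82 + 23.675 = 75.095 cm³.
Mass = 75.095 × 1.24 = 93.1178 g.
Cost = 93.1178 g / 1000 × $16.9/kg = $1.57.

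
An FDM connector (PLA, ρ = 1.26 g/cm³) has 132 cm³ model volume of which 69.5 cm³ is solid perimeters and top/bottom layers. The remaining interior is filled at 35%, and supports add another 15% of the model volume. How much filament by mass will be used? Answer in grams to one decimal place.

Infill region: 132 − 69.5 → 62.5 cm³.
Infill volume: 0.35 × 62.5 → 21.875 cm³.
Support: 0.15 × 132 → 19.8 cm³.
Total extruded = 69.5 + 21.875 + 19.8, so 111.175 cm³.
Mass: 111.175 × 1.26 → 140.0805 g.

140.1 g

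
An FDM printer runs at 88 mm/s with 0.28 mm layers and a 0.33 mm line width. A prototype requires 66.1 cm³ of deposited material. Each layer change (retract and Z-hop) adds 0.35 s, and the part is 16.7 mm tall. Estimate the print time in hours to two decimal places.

2.26 hours

Bead cross-section = 0.28 × 0.33, so 0.0924 mm².
Total extruded path = 66100/0.0924 = 715368 mm.
Print-move time: 715368 / 88 → 8129.2 s.
Layer count = ceil(16.7 / 0.28) = 60.
Non-print overhead = 60 × 0.35 = 21 s.
Altogether 8129.2 + 21 = 8150.2 s, i.e. 2.26 hours.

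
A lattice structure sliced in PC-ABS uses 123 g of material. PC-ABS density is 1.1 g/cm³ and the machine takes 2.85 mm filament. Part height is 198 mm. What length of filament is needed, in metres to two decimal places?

Extruded volume: 123/1.1 = 111.8182 cm³ (111818.2 mm³).
Cross-section of 2.85 mm filament: π·(2.85/2)² = 6.3794 mm².
Length = 111818.2 / 6.3794 = 17528.01 mm = 17.53 m.

17.53 m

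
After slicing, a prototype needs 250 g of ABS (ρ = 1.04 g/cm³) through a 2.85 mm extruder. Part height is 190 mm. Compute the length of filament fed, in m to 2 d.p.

37.68 m

Volume = 250 g / 1.04 g·cm⁻³ = 240.3846 cm³ = 240384.6 mm³.
Filament cross-section = π × (2.85/2)² = 6.3794 mm².
L = V/A = 240384.6/6.3794 = 37681.38 mm → 37.68 m.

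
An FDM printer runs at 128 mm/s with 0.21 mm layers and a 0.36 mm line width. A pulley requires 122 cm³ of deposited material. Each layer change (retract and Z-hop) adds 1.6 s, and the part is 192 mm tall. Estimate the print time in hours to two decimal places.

3.91 hours

Line area: 0.21 × 0.36 → 0.0756 mm².
Toolpath length = 122 cm³ / 0.0756 mm² = 122000 / 0.0756 = 1613756.6 mm.
Extrusion time = 1613756.6 / 128 = 12607.5 s.
Number of layers: 192 / 0.21 → 915 (rounded up).
Z-hop total = 915 × 1.6, so 1464 s.
Altogether 12607.5 + 1464 = 14071.5 s, i.e. 3.91 hours.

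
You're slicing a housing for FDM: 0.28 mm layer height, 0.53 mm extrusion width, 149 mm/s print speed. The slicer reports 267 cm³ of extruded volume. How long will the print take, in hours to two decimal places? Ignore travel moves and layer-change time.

3.35 hours

Extrusion cross-section = 0.28 × 0.53 = 0.1484 mm².
Path length: 267000 mm³ / 0.1484 mm² → 1799191.4 mm.
Print-move time = 1799191.4 / 149, so 12075.1 s.
In the requested units: 12075.1 s = 3.35 hours.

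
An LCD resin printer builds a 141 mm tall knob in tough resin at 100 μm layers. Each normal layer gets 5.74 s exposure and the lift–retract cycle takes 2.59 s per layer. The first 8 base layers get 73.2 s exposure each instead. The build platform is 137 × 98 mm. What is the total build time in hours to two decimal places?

Number of layers: 141 / 0.1 → 1410 (rounded up).
Burn-in layers = 8 × (73.2 + 2.59), so 606.32 s.
Remaining layers = 1402 × (5.74 + 2.59), so 11678.66 s.
Sum: 606.32 + 11678.66 = 12284.98 s → 3.41 hours.

3.41 hours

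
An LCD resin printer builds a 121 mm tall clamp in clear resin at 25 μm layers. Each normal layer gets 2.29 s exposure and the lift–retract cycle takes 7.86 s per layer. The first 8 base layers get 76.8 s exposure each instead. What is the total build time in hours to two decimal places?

13.81 hours

Number of layers: 121 / 0.025 → 4840 (rounded up).
Base layers = 8 × (76.8 + 7.86) = 677.28 s.
Regular layers: 4832 × (2.29 + 7.86) → 49044.8 s.
Total = 677.28 + 49044.8 = 49722.08 s = 13.81 hours.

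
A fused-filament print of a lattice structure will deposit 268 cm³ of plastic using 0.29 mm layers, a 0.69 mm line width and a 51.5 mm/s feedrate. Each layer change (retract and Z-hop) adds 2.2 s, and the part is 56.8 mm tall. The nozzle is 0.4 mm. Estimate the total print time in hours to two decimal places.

Line area = 0.29 × 0.69 = 0.2001 mm².
Path length: 268000 mm³ / 0.2001 mm² → 1339330.3 mm.
Extrusion time = 1339330.3 / 51.5 = 26006.4 s.
Layers = ⌈56.8/0.29⌉ = 196.
Non-print overhead: 196 × 2.2 → 431.2 s.
Altogether 26006.4 + 431.2 = 26437.6 s, i.e. 7.34 hours.

7.34 hours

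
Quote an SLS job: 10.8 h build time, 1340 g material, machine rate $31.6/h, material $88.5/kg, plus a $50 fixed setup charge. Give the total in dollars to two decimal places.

$509.87

Machine-time cost = 31.6 × 10.8 = $341.28.
Material cost: 88.5 × 1340/1000 → $118.59.
Adding setup: 341.28 + 118.59 + 50 → $509.87.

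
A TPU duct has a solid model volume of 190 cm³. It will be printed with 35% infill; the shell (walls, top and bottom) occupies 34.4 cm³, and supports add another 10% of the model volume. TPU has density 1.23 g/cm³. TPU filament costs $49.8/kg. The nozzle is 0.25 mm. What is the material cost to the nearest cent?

Interior volume = 190 − 34.4, so 155.6 cm³.
Infill volume = 0.35 × 155.6, so 54.46 cm³.
Support = 0.10 × 190, so 19 cm³.
Total printed volume = 34.4 + 54.46 + 19 = 107.86 cm³.
Mass: 107.86 × 1.23 → 132.6678 g.
Cost = 132.6678 g / 1000 × $49.8/kg = $6.61.

$6.61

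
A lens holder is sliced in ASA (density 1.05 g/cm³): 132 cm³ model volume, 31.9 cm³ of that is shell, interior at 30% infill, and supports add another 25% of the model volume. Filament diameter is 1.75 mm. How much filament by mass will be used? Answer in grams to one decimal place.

99.7 g

Volume inside the shell = 132 − 31.9 = 100.1 cm³.
Deposited infill = 0.30 × 100.1 = 30.03 cm³.
Support = 0.25 × 132, so 33 cm³.
Deposited volume: 31.9 + 30.03 + 33 → 94.93 cm³.
Mass = 94.93 × 1.05 = 99.6765 g.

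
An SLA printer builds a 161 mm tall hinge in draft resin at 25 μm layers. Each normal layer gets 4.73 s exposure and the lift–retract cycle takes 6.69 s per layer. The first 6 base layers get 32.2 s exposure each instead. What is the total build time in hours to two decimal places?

20.47 hours

Number of layers: 161 / 0.025 → 6440 (rounded up).
Base layers = 6 × (32.2 + 6.69) = 233.34 s.
Regular layers = 6434 × (4.73 + 6.69), so 73476.28 s.
Sum: 233.34 + 73476.28 = 73709.62 s → 20.47 hours.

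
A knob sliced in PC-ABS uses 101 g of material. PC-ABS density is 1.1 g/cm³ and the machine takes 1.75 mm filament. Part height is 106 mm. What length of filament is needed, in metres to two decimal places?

38.17 m

Volume = 101 g / 1.1 g·cm⁻³ = 91.8182 cm³ = 91818.2 mm³.
Filament cross-section = π × (1.75/2)² = 2.4053 mm².
L = V/A = 91818.2/2.4053 = 38173.28 mm → 38.17 m.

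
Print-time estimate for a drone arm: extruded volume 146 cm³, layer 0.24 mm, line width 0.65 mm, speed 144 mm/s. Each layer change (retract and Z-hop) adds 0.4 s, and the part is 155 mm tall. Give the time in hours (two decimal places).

Extrusion cross-section = 0.24 × 0.65 = 0.156 mm².
Path length: 146000 mm³ / 0.156 mm² → 935897.4 mm.
Print-move time: 935897.4 / 144 → 6499.3 s.
Number of layers: 155 / 0.24 → 646 (rounded up).
Non-print overhead = 646 × 0.4, so 258.4 s.
Total = 6499.3 + 258.4 = 6757.7 s = 1.88 hours.

1.88 hours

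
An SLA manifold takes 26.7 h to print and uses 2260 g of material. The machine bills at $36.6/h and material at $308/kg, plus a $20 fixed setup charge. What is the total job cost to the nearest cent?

$1693.30

Machine cost: 36.6 × 26.7 → $977.22.
Material charge = 308 × 2260/1000, so $696.08.
Adding setup: 977.22 + 696.08 + 20 → $1693.30.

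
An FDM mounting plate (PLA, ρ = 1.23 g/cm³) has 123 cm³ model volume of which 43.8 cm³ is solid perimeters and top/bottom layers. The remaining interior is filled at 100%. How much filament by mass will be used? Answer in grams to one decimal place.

Interior volume = 123 − 43.8, so 79.2 cm³.
Infill volume = 1.00 × 79.2 = 79.2 cm³.
Total extruded = 43.8 + 79.2 = 123 cm³.
Mass = 123 × 1.23 = 151.29 g.

151.3 g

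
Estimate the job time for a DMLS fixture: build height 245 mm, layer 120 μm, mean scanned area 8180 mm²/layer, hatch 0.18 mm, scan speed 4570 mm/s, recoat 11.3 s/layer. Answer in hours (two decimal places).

Layer count = ceil(245 / 0.12) = 2042.
Hatch length per layer = 8180 / 0.18, so 45444.4 mm.
Per-layer scan time = 45444.4 / 4570 = 9.9441 s.
Time per layer = 9.9441 + 11.3 = 21.2441 s.
Total: 2042 × 21.2441 s = 43380.4522 s → 12.05 hours.

12.05 hours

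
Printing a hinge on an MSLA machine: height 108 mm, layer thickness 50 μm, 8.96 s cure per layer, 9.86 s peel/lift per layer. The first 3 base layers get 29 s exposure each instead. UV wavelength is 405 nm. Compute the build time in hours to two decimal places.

11.31 hours

Number of layers: 108 / 0.05 → 2160 (rounded up).
Burn-in layers: 3 × (29 + 9.86) → 116.58 s.
Regular layers = 2157 × (8.96 + 9.86) = 40594.74 s.
Sum: 116.58 + 40594.74 = 40711.32 s → 11.31 hours.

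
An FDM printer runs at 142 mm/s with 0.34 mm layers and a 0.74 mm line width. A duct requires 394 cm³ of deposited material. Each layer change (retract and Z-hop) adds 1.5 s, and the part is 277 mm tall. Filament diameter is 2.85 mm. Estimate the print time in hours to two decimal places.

3.40 hours

Extrusion cross-section: 0.34 × 0.74 → 0.2516 mm².
Toolpath length = 394 cm³ / 0.2516 mm² = 394000 / 0.2516 = 1565977.7 mm.
Print-move time: 1565977.7 / 142 → 11028 s.
Layer count = ceil(277 / 0.34) = 815.
Z-hop total = 815 × 1.5, so 1222.5 s.
Altogether 11028 + 1222.5 = 12250.5 s, i.e. 3.40 hours.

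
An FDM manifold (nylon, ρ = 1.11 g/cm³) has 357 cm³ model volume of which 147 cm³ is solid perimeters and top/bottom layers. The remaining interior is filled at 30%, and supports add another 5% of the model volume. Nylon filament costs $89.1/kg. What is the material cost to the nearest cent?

$22.53

Volume inside the shell = 357 − 147, so 210 cm³.
Deposited infill: 0.30 × 210 → 63 cm³.
Support = 0.05 × 357, so 17.85 cm³.
Total extruded: 147 + 63 + 17.85 → 227.85 cm³.
Mass = 227.85 × 1.11, so 252.9135 g.
Cost = 252.9135 g / 1000 × $89.1/kg = $22.53.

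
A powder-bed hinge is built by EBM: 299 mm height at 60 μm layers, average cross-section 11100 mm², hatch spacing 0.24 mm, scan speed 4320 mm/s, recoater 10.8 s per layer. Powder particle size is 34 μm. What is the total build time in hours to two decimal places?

29.77 hours

Layers = ⌈299/0.06⌉ = 4984.
Per-layer scan distance = 11100 / 0.24 = 46250 mm.
Beam time per layer: 46250 / 4320 → 10.706 s.
Per-layer time = 10.706 + 10.8 = 21.506 s.
Total: 4984 × 21.506 s = 107185.904 s → 29.77 hours.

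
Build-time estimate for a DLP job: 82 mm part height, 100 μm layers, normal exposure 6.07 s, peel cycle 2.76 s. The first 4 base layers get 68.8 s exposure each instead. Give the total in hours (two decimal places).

2.08 hours

Layers = ⌈82/0.1⌉ = 820.
Burn-in layers = 4 × (68.8 + 2.76) = 286.24 s.
Remaining layers = 816 × (6.07 + 2.76), so 7205.28 s.
Total = 286.24 + 7205.28 = 7491.52 s = 2.08 hours.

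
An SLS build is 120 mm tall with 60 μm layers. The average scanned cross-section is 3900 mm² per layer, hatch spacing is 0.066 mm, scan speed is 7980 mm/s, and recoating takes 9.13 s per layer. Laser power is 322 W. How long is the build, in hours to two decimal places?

Number of layers: 120 / 0.06 → 2000 (rounded up).
Scan path per layer = 3900 / 0.066 = 59090.9 mm.
Scan time per layer = 59090.9 / 7980, so 7.4049 s.
Per-layer time: 7.4049 + 9.13 → 16.5349 s.
Build time = 2000 × 16.5349 = 33069.8 s = 9.19 hours.

9.19 hours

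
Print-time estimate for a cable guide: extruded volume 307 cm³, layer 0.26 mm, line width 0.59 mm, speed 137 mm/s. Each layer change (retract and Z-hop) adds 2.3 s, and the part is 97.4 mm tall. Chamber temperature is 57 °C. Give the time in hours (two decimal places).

4.30 hours

Bead cross-section: 0.26 × 0.59 → 0.1534 mm².
Toolpath length = 307 cm³ / 0.1534 mm² = 307000 / 0.1534 = 2001303.8 mm.
Extrusion time = 2001303.8 / 137, so 14608.1 s.
Layers = ⌈97.4/0.26⌉ = 375.
Z-hop total = 375 × 2.3, so 862.5 s.
Total = 14608.1 + 862.5 = 15470.6 s = 4.30 hours.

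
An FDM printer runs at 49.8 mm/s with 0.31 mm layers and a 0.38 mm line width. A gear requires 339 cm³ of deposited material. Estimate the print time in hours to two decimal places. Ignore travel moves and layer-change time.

Extrusion cross-section: 0.31 × 0.38 → 0.1178 mm².
Total extruded path = 339000/0.1178 = 2877758.9 mm.
Extrusion time = 2877758.9 / 49.8 = 57786.3 s.
That's 57786.3 s → 16.05 hours.

16.05 hours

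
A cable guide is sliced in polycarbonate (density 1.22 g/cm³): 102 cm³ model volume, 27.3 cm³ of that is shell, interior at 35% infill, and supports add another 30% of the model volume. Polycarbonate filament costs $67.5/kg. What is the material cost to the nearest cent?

Interior volume = 102 − 27.3, so 74.7 cm³.
Infill deposited = 0.35 × 74.7, so 26.145 cm³.
Support = 0.30 × 102, so 30.6 cm³.
Total printed volume: 27.3 + 26.145 + 30.6 → 84.045 cm³.
Mass = 84.045 × 1.22, so 102.5349 g.
At $67.5/kg: 102.5349/1000 × 67.5 = $6.92.

$6.92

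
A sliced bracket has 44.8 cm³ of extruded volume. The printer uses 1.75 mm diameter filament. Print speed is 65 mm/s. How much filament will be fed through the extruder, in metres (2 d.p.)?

Cross-section of 1.75 mm filament: π·(1.75/2)² = 2.4053 mm².
L = 44800 mm³ / 2.4053 mm² = 18625.54 mm, i.e. 18.63 m.

18.63 m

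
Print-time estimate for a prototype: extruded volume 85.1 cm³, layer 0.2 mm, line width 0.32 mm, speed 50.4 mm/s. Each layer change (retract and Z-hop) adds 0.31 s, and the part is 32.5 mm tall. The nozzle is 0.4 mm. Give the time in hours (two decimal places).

Bead cross-section = 0.2 × 0.32, so 0.064 mm².
Total extruded path = 85100/0.064 = 1329687.5 mm.
Print-move time: 1329687.5 / 50.4 → 26382.7 s.
Number of layers: 32.5 / 0.2 → 163 (rounded up).
Non-print overhead: 163 × 0.31 → 50.53 s.
Altogether 26382.7 + 50.53 = 26433.23 s, i.e. 7.34 hours.

7.34 hours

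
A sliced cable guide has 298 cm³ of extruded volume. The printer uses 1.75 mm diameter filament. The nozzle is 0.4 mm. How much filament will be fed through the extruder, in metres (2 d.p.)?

Filament cross-section = π × (1.75/2)² = 2.4053 mm².
Length = 298 cm³ / 2.4053 mm² = 298000 / 2.4053 = 123893.07 mm = 123.89 m.

123.89 m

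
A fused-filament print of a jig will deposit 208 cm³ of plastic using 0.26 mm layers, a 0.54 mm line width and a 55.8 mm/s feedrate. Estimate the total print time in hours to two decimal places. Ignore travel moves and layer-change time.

Bead cross-section = 0.26 × 0.54 = 0.1404 mm².
Total extruded path = 208000/0.1404 = 1481481.5 mm.
Print-move time = 1481481.5 / 55.8, so 26549.8 s.
26549.8 s = 7.37 hours.

7.37 hours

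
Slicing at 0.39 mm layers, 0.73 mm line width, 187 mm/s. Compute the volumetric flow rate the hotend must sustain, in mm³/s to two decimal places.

53.24

A = 0.39 × 0.73 = 0.2847 mm².
Volumetric flow = 187 × 0.2847 = 53.24 mm³/s.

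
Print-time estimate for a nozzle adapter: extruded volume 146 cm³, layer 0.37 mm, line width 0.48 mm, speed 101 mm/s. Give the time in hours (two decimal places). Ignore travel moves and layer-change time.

Line area: 0.37 × 0.48 → 0.1776 mm².
Total extruded path = 146000/0.1776 = 822072.1 mm.
Time extruding: 822072.1 / 101 → 8139.3 s.
In the requested units: 8139.3 s = 2.26 hours.

2.26 hours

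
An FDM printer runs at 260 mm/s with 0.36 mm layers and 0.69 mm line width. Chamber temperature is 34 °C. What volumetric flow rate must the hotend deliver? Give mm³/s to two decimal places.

Extrusion cross-section: 0.36 × 0.69 → 0.2484 mm².
Volumetric flow = 260 × 0.2484 = 64.58 mm³/s.

64.58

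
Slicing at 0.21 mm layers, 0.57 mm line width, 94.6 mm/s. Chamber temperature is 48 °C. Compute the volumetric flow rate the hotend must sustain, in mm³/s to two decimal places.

11.32

A = 0.21 × 0.57 = 0.1197 mm².
Volumetric flow = 94.6 × 0.1197 = 11.32 mm³/s.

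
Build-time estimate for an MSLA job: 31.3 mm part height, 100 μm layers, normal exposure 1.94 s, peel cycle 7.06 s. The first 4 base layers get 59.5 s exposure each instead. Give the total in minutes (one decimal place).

50.8 minutes

Layer count = ceil(31.3 / 0.1) = 313.
Burn-in layers = 4 × (59.5 + 7.06) = 266.24 s.
Remaining layers = 309 × (1.94 + 7.06) = 2781 s.
Sum: 266.24 + 2781 = 3047.24 s → 50.8 minutes.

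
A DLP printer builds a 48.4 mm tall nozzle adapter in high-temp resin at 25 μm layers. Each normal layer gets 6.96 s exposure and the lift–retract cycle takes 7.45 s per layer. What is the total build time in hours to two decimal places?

7.75 hours

Layers = ⌈48.4/0.025⌉ = 1936.
Each layer takes: 6.96 + 7.45 → 14.41 s.
Build time: 1936 × 14.41 s = 27897.76 s, i.e. 7.75 hours.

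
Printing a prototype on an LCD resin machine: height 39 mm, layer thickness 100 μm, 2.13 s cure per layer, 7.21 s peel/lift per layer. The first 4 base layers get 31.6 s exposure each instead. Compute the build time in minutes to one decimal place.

62.7 minutes

Layers = ⌈39/0.1⌉ = 390.
Burn-in layers: 4 × (31.6 + 7.21) → 155.24 s.
Regular layers: 386 × (2.13 + 7.21) → 3605.24 s.
Sum: 155.24 + 3605.24 = 3760.48 s → 62.7 minutes.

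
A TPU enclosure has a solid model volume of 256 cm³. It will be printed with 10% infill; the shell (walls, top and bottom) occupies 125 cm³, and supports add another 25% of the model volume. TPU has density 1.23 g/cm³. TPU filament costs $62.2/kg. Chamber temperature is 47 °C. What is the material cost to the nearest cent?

$15.46

Interior volume = 256 − 125 = 131 cm³.
Infill deposited = 0.10 × 131, so 13.1 cm³.
Support = 0.25 × 256 = 64 cm³.
Deposited volume = 125 + 13.1 + 64, so 202.1 cm³.
Mass = 202.1 × 1.23 = 248.583 g.
Cost = 248.583 g / 1000 × $62.2/kg = $15.46.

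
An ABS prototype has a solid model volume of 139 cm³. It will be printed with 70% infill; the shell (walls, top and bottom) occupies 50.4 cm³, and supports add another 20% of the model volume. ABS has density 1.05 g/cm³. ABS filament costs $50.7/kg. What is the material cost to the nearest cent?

$7.46

Volume inside the shell = 139 − 50.4, so 88.6 cm³.
Infill deposited = 0.70 × 88.6, so 62.02 cm³.
Support: 0.20 × 139 → 27.8 cm³.
Total extruded = 50.4 + 62.02 + 27.8 = 140.22 cm³.
Mass: 140.22 × 1.05 → 147.231 g.
At $50.7/kg: 147.231/1000 × 50.7 = $7.46.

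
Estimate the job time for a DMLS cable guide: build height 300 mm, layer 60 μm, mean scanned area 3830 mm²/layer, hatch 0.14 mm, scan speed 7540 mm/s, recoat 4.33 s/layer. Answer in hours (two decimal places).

11.05 hours

Number of layers: 300 / 0.06 → 5000 (rounded up).
Hatch length per layer: 3830 / 0.14 → 27357.1 mm.
Laser time per layer: 27357.1 / 7540 → 3.6283 s.
Per-layer time = 3.6283 + 4.33 = 7.9583 s.
5000 layers × 7.9583 s/layer = 39791.5 s, i.e. 11.05 hours.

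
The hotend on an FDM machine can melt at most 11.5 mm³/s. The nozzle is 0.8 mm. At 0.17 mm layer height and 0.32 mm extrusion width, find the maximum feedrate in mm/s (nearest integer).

211 mm/s

A = 0.17 × 0.32, so 0.0544 mm².
Max speed = 11.5 / 0.0544 = 211.40 ≈ 211 mm/s.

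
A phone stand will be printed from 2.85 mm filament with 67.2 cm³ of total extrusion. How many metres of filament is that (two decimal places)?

Filament cross-section = π × (2.85/2)² = 6.3794 mm².
Length = 67.2 cm³ / 6.3794 mm² = 67200 / 6.3794 = 10533.91 mm = 10.53 m.

10.53 m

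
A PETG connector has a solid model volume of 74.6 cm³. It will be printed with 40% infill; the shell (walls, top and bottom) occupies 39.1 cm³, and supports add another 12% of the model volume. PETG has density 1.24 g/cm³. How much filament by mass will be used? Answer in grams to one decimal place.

Infill region: 74.6 − 39.1 → 35.5 cm³.
Infill deposited = 0.40 × 35.5, so 14.2 cm³.
Support: 0.12 × 74.6 → 8.952 cm³.
Deposited volume: 39.1 + 14.2 + 8.952 → 62.252 cm³.
Mass: 62.252 × 1.24 → 77.19248 g.

77.2 g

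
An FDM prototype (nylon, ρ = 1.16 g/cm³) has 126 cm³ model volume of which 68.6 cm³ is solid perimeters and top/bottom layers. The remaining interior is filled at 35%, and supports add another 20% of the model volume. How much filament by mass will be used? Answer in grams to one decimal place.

Infill region = 126 − 68.6, so 57.4 cm³.
Deposited infill = 0.35 × 57.4, so 20.09 cm³.
Support = 0.20 × 126 = 25.2 cm³.
Total printed volume = 68.6 + 20.09 + 25.2, so 113.89 cm³.
Mass = 113.89 × 1.16 = 132.1124 g.

132.1 g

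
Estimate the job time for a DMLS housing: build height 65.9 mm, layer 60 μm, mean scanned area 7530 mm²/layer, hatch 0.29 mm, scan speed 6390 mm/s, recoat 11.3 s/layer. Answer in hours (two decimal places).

Layers = ⌈65.9/0.06⌉ = 1099.
Scan path per layer = 7530 / 0.29 = 25965.5 mm.
Scan time per layer = 25965.5 / 6390 = 4.0635 s.
Time per layer = 4.0635 + 11.3, so 15.3635 s.
Total: 1099 × 15.3635 s = 16884.4865 s → 4.69 hours.

4.69 hours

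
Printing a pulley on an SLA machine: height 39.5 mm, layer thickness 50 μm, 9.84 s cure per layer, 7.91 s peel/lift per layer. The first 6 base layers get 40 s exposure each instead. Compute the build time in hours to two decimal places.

Layer count = ceil(39.5 / 0.05) = 790.
Bottom layers = 6 × (40 + 7.91) = 287.46 s.
Regular layers = 784 × (9.84 + 7.91), so 13916 s.
Total = 287.46 + 13916 = 14203.46 s = 3.95 hours.

3.95 hours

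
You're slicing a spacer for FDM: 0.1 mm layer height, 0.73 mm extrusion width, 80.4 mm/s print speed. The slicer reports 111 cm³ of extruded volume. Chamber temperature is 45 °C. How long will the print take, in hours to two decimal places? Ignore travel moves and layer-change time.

Extrusion cross-section: 0.1 × 0.73 → 0.073 mm².
Toolpath length = 111 cm³ / 0.073 mm² = 111000 / 0.073 = 1520547.9 mm.
Extrusion time = 1520547.9 / 80.4, so 18912.3 s.
18912.3 s = 5.25 hours.

5.25 hours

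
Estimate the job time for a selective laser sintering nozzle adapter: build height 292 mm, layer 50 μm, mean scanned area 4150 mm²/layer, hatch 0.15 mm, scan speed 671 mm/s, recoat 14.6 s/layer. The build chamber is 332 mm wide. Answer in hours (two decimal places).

90.57 hours

Number of layers: 292 / 0.05 → 5840 (rounded up).
Per-layer scan distance = 4150 / 0.15 = 27666.7 mm.
Scan time per layer = 27666.7 / 671 = 41.232 s.
Per-layer time: 41.232 + 14.6 → 55.832 s.
Total: 5840 × 55.832 s = 326058.88 s → 90.57 hours.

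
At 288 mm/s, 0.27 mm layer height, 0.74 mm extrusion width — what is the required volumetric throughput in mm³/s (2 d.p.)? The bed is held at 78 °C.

Bead cross-section = 0.27 × 0.74 = 0.1998 mm².
Q = v·A = 288 × 0.1998 = 57.54 mm³/s.

57.54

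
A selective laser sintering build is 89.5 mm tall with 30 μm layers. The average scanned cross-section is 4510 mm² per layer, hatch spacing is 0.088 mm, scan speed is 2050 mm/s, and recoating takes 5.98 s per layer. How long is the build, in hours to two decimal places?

Layers = ⌈89.5/0.03⌉ = 2984.
Per-layer scan distance = 4510 / 0.088 = 51250 mm.
Per-layer scan time: 51250 / 2050 → 25 s.
Time per layer = 25 + 5.98 = 30.98 s.
Total: 2984 × 30.98 s = 92444.32 s → 25.68 hours.

25.68 hours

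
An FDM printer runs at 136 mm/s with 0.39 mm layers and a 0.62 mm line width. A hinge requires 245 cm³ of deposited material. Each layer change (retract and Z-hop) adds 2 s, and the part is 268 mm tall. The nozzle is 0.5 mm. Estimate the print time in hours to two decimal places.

2.45 hours

Line area = 0.39 × 0.62 = 0.2418 mm².
Toolpath length = 245 cm³ / 0.2418 mm² = 245000 / 0.2418 = 1013234.1 mm.
Time extruding = 1013234.1 / 136, so 7450.3 s.
Layer count = ceil(268 / 0.39) = 688.
Z-hop total = 688 × 2 = 1376 s.
Total = 7450.3 + 1376 = 8826.3 s = 2.45 hours.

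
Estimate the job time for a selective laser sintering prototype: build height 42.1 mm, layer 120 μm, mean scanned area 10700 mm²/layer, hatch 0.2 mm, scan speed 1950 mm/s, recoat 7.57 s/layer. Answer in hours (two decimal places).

3.41 hours

Number of layers: 42.1 / 0.12 → 351 (rounded up).
Scan path per layer = 10700 / 0.2, so 53500 mm.
Scan time per layer: 53500 / 1950 → 27.4359 s.
Layer cycle = 27.4359 + 7.57, so 35.0059 s.
351 layers × 35.0059 s/layer = 12287.0709 s, i.e. 3.41 hours.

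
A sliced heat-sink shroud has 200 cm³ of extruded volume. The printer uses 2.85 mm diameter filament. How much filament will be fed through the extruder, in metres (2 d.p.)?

Cross-section of 2.85 mm filament: π·(2.85/2)² = 6.3794 mm².
L = 200000 mm³ / 6.3794 mm² = 31350.91 mm, i.e. 31.35 m.

31.35 m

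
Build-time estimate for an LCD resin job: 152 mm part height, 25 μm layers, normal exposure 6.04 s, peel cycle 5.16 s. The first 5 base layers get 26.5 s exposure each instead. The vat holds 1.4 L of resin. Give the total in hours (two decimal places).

18.94 hours

Number of layers: 152 / 0.025 → 6080 (rounded up).
Bottom layers = 5 × (26.5 + 5.16) = 158.3 s.
Regular layers = 6075 × (6.04 + 5.16) = 68040 s.
Sum: 158.3 + 68040 = 68198.3 s → 18.94 hours.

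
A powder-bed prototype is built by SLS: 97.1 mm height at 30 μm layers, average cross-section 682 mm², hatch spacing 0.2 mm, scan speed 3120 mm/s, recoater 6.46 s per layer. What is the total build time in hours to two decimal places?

6.79 hours

Number of layers: 97.1 / 0.03 → 3237 (rounded up).
Scan path per layer = 682 / 0.2 = 3410 mm.
Scan time per layer = 3410 / 3120, so 1.0929 s.
Layer cycle = 1.0929 + 6.46 = 7.5529 s.
Build time = 3237 × 7.5529 = 24448.7373 s = 6.79 hours.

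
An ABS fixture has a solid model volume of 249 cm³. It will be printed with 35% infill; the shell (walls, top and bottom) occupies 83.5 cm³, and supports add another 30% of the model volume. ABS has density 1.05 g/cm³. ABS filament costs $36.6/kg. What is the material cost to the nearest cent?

$8.31

Volume inside the shell: 249 − 83.5 → 165.5 cm³.
Infill deposited: 0.35 × 165.5 → 57.925 cm³.
Support = 0.30 × 249 = 74.7 cm³.
Deposited volume = 83.5 + 57.925 + 74.7 = 216.125 cm³.
Mass = 216.125 × 1.05, so 226.93125 g.
At $36.6/kg: 226.93125/1000 × 36.6 = $8.31.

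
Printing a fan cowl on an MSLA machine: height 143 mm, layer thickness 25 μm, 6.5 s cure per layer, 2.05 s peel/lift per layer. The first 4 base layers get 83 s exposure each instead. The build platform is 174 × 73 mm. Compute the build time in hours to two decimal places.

Layer count = ceil(143 / 0.025) = 5720.
Bottom layers = 4 × (83 + 2.05) = 340.2 s.
Normal layers = 5716 × (6.5 + 2.05), so 48871.8 s.
Sum: 340.2 + 48871.8 = 49212 s → 13.67 hours.

13.67 hours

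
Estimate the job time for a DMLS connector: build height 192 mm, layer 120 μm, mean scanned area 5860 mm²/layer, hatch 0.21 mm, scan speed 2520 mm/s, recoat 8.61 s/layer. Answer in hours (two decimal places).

Layers = ⌈192/0.12⌉ = 1600.
Scan path per layer: 5860 / 0.21 → 27904.8 mm.
Scan time per layer: 27904.8 / 2520 → 11.0733 s.
Time per layer = 11.0733 + 8.61 = 19.6833 s.
Build time = 1600 × 19.6833 = 31493.28 s = 8.75 hours.

8.75 hours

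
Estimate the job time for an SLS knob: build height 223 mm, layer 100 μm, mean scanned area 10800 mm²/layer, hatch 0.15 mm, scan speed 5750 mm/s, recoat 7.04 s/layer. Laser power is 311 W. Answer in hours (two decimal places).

Number of layers: 223 / 0.1 → 2230 (rounded up).
Scan path per layer = 10800 / 0.15 = 72000 mm.
Per-layer scan time = 72000 / 5750, so 12.5217 s.
Time per layer = 12.5217 + 7.04, so 19.5617 s.
Build time = 2230 × 19.5617 = 43622.591 s = 12.12 hours.

12.12 hours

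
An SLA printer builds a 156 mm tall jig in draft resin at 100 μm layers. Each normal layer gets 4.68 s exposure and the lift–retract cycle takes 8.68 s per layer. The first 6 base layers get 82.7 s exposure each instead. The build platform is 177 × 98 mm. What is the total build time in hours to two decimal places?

5.92 hours

Number of layers: 156 / 0.1 → 1560 (rounded up).
Bottom layers = 6 × (82.7 + 8.68) = 548.28 s.
Regular layers: 1554 × (4.68 + 8.68) → 20761.44 s.
Total = 548.28 + 20761.44 = 21309.72 s = 5.92 hours.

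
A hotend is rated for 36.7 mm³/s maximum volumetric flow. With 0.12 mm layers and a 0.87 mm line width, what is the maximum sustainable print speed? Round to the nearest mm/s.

352 mm/s

A: 0.12 × 0.87 → 0.1044 mm².
v_max = Q/A = 36.7/0.1044 = 351.53 mm/s → 352 mm/s.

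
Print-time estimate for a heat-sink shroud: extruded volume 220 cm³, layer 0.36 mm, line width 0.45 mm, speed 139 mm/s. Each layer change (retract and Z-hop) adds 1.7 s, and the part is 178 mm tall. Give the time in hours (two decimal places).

Line area = 0.36 × 0.45 = 0.162 mm².
Total extruded path = 220000/0.162 = 1358024.7 mm.
Print-move time = 1358024.7 / 139 = 9770 s.
Layers = ⌈178/0.36⌉ = 495.
Z-hop total = 495 × 1.7 = 841.5 s.
Total = 9770 + 841.5 = 10611.5 s = 2.95 hours.

2.95 hours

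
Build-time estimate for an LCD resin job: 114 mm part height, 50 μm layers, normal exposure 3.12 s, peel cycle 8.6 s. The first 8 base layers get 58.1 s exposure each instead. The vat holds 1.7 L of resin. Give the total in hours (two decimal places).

7.54 hours

Number of layers: 114 / 0.05 → 2280 (rounded up).
Bottom layers = 8 × (58.1 + 8.6), so 533.6 s.
Remaining layers: 2272 × (3.12 + 8.6) → 26627.84 s.
Sum: 533.6 + 26627.84 = 27161.44 s → 7.54 hours.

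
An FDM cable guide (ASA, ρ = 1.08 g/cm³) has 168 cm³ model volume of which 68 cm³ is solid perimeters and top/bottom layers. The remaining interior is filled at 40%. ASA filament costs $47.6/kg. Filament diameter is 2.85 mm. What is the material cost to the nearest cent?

$5.55

Infill region: 168 − 68 → 100 cm³.
Deposited infill: 0.40 × 100 → 40 cm³.
Total extruded = 68 + 40, so 108 cm³.
Mass = 108 × 1.08, so 116.64 g.
At $47.6/kg: 116.64/1000 × 47.6 = $5.55.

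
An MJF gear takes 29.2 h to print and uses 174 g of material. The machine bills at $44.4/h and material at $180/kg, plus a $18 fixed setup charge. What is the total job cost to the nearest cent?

$1345.80

Machine-time cost = 44.4 × 29.2 = $1296.48.
Material cost: 180 × 174/1000 → $31.32.
Total = 1296.48 + 31.32 + 18 = $1345.80.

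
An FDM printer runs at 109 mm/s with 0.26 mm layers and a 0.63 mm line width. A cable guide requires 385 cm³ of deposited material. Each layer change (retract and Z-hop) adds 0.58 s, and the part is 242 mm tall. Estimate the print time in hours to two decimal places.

6.14 hours

Bead cross-section: 0.26 × 0.63 → 0.1638 mm².
Toolpath length = 385 cm³ / 0.1638 mm² = 385000 / 0.1638 = 2350427.4 mm.
Time extruding = 2350427.4 / 109 = 21563.6 s.
Layers = ⌈242/0.26⌉ = 931.
Z-hop total = 931 × 0.58, so 539.98 s.
Total = 21563.6 + 539.98 = 22103.58 s = 6.14 hours.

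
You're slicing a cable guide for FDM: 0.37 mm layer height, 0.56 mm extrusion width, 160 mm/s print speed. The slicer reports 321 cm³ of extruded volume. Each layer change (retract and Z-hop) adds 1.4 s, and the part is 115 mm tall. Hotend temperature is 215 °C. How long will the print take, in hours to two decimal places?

Line area = 0.37 × 0.56 = 0.2072 mm².
Path length: 321000 mm³ / 0.2072 mm² → 1549227.8 mm.
Extrusion time = 1549227.8 / 160, so 9682.7 s.
Layer count = ceil(115 / 0.37) = 311.
Layer-change overhead = 311 × 1.4, so 435.4 s.
Altogether 9682.7 + 435.4 = 10118.1 s, i.e. 2.81 hours.

2.81 hours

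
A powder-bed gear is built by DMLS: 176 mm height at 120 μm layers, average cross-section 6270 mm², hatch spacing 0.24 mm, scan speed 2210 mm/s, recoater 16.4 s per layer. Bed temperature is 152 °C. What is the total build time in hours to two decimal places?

11.50 hours

Number of layers: 176 / 0.12 → 1467 (rounded up).
Hatch length per layer: 6270 / 0.24 → 26125 mm.
Laser time per layer = 26125 / 2210, so 11.8213 s.
Layer cycle: 11.8213 + 16.4 → 28.2213 s.
1467 layers × 28.2213 s/layer = 41400.6471 s, i.e. 11.50 hours.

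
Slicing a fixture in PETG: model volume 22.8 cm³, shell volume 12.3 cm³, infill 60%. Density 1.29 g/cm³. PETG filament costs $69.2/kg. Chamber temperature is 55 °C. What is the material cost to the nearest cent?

$1.66

Infill region = 22.8 − 12.3 = 10.5 cm³.
Deposited infill = 0.60 × 10.5 = 6.3 cm³.
Deposited volume = 12.3 + 6.3 = 18.6 cm³.
Mass = 18.6 × 1.29, so 23.994 g.
At $69.2/kg: 23.994/1000 × 69.2 = $1.66.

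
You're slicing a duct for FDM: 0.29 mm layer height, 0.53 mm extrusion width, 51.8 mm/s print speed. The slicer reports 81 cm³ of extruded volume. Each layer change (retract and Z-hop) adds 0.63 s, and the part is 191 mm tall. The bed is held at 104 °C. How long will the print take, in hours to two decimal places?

Line area = 0.29 × 0.53, so 0.1537 mm².
Toolpath length = 81 cm³ / 0.1537 mm² = 81000 / 0.1537 = 527000.7 mm.
Extrusion time = 527000.7 / 51.8, so 10173.8 s.
Number of layers: 191 / 0.29 → 659 (rounded up).
Non-print overhead = 659 × 0.63, so 415.17 s.
Altogether 10173.8 + 415.17 = 10588.97 s, i.e. 2.94 hours.

2.94 hours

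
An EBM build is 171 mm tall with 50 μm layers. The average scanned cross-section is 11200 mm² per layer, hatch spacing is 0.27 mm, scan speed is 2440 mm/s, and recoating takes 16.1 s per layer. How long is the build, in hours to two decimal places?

Layers = ⌈171/0.05⌉ = 3420.
Scan path per layer = 11200 / 0.27, so 41481.5 mm.
Per-layer scan time = 41481.5 / 2440, so 17.0006 s.
Per-layer time = 17.0006 + 16.1 = 33.1006 s.
Total: 3420 × 33.1006 s = 113204.052 s → 31.45 hours.

31.45 hours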